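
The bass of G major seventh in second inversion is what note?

D

G major seventh is G–B–D–F#. Second inversion places the fifth in the bass: D.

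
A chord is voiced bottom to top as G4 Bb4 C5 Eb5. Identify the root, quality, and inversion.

C minor seventh, second inversion

Reducing to letter names: G, Bb, C, Eb. These stack in thirds as C–Eb–G–Bb — a C minor seventh chord.
G is the fifth of C minor seventh; fifth in the bass means second inversion (figured bass 4/3).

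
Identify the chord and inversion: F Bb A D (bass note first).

The pitch classes F, Bb, A, D arrange in thirds as Bb–D–F–A: a Bb major seventh chord.
The lowest note is F, the fifth of the chord, so this is second inversion (figured bass 4/3).

Bb major seventh, second inversion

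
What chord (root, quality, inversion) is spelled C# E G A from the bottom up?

Reducing to letter names: C#, E, G, A. These stack in thirds as A–C#–E–G — an A dominant seventh chord.
The lowest note is C#, the third of the chord, so this is first inversion (figured bass 6/5).

A dominant seventh, first inversion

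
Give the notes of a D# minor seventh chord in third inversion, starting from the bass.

The chord tones are D#–F#–A#–C#. With the seventh (C#) lowest for third inversion: C#, D#, F#, A#.

C#, D#, F#, A#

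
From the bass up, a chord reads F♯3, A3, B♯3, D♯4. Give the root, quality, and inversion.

B# diminished seventh, second inversion

The pitch classes F#, A, B#, D# arrange in thirds as B#–D#–F#–A: a B# diminished seventh chord.
F# is the fifth of B# diminished seventh; fifth in the bass means second inversion (figured bass 4/3).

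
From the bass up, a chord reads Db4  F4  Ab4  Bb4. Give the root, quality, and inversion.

Bb minor seventh, first inversion

The pitch classes Db, F, Ab, Bb arrange in thirds as Bb–Db–F–Ab: a Bb minor seventh chord.
Db is the third of Bb minor seventh; third in the bass means first inversion (figured bass 6/5).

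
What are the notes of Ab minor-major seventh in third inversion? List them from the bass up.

Spelling Ab minor-major seventh: Ab–Cb–Eb–G. In third inversion the seventh is bass, giving G, Ab, Cb, Eb from the bottom.

G, Ab, Cb, Eb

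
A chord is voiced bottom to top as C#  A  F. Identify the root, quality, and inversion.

F augmented, second inversion

The distinct note names are C#, A, F. Stacked in thirds they read F–A–C#, which is an augmented triad on F.
The lowest note is C#, the fifth of the chord, so this is second inversion (figured bass 6/4).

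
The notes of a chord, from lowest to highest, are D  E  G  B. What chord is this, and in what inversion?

E minor seventh, third inversion

The distinct note names are D, E, G, B. Stacked in thirds they read E–G–B–D, which is a minor seventh chord on E.
D is the seventh of E minor seventh; seventh in the bass means third inversion (figured bass 4/2).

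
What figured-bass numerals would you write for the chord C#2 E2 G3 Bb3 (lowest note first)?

7

The notes C#, E, G, Bb stack in thirds as C#–E–G–Bb — a C# diminished seventh chord. The bass C# is the root, so this is root position: figured 7.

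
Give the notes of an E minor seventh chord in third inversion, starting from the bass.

D, E, G, B

E minor seventh is E–G–B–D. Third inversion puts the seventh (D) in the bass, with the remaining tones above: D, E, G, B.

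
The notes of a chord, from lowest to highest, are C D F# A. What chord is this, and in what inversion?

Reducing to letter names: C, D, F#, A. These stack in thirds as D–F#–A–C — a D dominant seventh chord.
With the seventh (C) in the bass, the chord is in third inversion (figured bass 4/2).

D dominant seventh, third inversion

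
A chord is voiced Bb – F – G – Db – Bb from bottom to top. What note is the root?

The distinct letter names are Bb, F, G, Db. Arranged as a stack of thirds they read G–Bb–Db–F, so G is the root (a G half-diminished seventh chord).

G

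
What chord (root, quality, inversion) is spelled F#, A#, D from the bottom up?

D augmented, first inversion

The pitch classes F#, A#, D arrange in thirds as D–F#–A#: a D augmented triad.
F# is the third of D augmented; third in the bass means first inversion (figured bass 6).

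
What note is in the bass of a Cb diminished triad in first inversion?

In first inversion the third is lowest. For Cb diminished (Cb–Ebb–Gbb) that is Ebb.

Ebb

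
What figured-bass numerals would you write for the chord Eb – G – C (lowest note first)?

6

The notes Eb, G, C stack in thirds as C–Eb–G — a C minor triad. The bass Eb is the third, so this is first inversion: figured 6.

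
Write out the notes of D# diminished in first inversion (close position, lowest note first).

The chord tones are D#–F#–A. With the third (F#) lowest for first inversion: F#, A, D#.

F#, A, D#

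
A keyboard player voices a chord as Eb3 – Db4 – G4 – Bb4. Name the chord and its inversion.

Reducing to letter names: Eb, Db, G, Bb. These stack in thirds as Eb–G–Bb–Db — an Eb dominant seventh chord.
With the root (Eb) in the bass, the chord is in root position (figured bass 7).

Eb dominant seventh, root position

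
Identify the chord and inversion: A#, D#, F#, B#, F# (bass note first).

The distinct note names are A#, D#, F#, B#. Stacked in thirds they read B#–D#–F#–A#, which is a half-diminished seventh chord on B#.
With the seventh (A#) in the bass, the chord is in third inversion (figured bass 4/2).

B# half-diminished seventh, third inversion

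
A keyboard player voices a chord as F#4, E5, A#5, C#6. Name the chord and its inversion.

F# dominant seventh, root position

Reducing to letter names: F#, E, A#, C#. These stack in thirds as F#–A#–C#–E — an F# dominant seventh chord.
F# is the root of F# dominant seventh; root in the bass means root position (figured bass 7).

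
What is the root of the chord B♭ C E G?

C

Bb, C, E, G are the tones of a C dominant seventh chord (C–E–G–Bb), making C the root.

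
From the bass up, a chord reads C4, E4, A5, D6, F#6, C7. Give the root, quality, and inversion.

Reducing to letter names: C, E, A, D, F#. These stack in thirds as D–F#–A–C–E — a D dominant ninth chord.
The lowest note is C, the seventh of the chord, so this is third inversion.

D dominant ninth, third inversion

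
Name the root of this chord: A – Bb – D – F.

The distinct letter names are A, Bb, D, F. Arranged as a stack of thirds they read Bb–D–F–A, so Bb is the root (a Bb major seventh chord).

Bb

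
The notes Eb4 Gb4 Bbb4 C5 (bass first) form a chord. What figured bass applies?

The notes Eb, Gb, Bbb, C stack in thirds as C–Eb–Gb–Bbb — a C diminished seventh chord. The bass Eb is the third, so this is first inversion: figured 6/5.

6/5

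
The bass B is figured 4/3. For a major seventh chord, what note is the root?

The figures 4/3 mean the fifth of the chord is in the bass. If B is the fifth of a major seventh chord, the root is E (chord tones E–G#–B–D#).

E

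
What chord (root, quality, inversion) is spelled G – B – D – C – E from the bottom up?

The pitch classes G, B, D, C, E arrange in thirds as C–E–G–B–D: a C major ninth chord.
With the fifth (G) in the bass, the chord is in second inversion.

C major ninth, second inversion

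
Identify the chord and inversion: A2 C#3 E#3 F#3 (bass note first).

F# minor-major seventh, first inversion

The distinct note names are A, C#, E#, F#. Stacked in thirds they read F#–A–C#–E#, which is a minor-major seventh chord on F#.
The lowest note is A, the third of the chord, so this is first inversion (figured bass 6/5).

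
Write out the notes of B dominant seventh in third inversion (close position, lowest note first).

B dominant seventh is B–D#–F#–A. Third inversion puts the seventh (A) in the bass, with the remaining tones above: A, B, D#, F#.

A, B, D#, F#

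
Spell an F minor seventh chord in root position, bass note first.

F, Ab, C, Eb

Spelling F minor seventh: F–Ab–C–Eb. In root position the root is bass, giving F, Ab, C, Eb from the bottom.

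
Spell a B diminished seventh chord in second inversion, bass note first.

B diminished seventh is B–D–F–Ab. Second inversion puts the fifth (F) in the bass, with the remaining tones above: F, Ab, B, D.

F, Ab, B, D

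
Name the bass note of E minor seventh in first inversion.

In first inversion the third is lowest. For E minor seventh (E–G–B–D) that is G.

G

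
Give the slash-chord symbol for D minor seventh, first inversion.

First inversion of D minor seventh has the third (F) in the bass. As a slash chord: Dm7/F.

Dm7/F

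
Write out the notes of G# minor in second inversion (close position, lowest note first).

D#, G#, B

The chord tones are G#–B–D#. With the fifth (D#) lowest for second inversion: D#, G#, B.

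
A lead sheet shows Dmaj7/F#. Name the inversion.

Dmaj7/F# means D major seventh with F# in the bass. F# is the third of D major seventh (D–F#–A–C#), so this is first inversion.

first inversion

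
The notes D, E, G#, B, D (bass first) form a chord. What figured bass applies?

4/2

The notes D, E, G#, B stack in thirds as E–G#–B–D — an E dominant seventh chord. The bass D is the seventh, so this is third inversion: figured 4/2.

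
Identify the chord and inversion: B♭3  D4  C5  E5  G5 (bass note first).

C dominant ninth, third inversion

Reducing to letter names: Bb, D, C, E, G. These stack in thirds as C–E–G–Bb–D — a C dominant ninth chord.
With the seventh (Bb) in the bass, the chord is in third inversion.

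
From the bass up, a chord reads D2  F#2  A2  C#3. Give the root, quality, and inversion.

D major seventh, root position

The pitch classes D, F#, A, C# arrange in thirds as D–F#–A–C#: a D major seventh chord.
With the root (D) in the bass, the chord is in root position (figured bass 7).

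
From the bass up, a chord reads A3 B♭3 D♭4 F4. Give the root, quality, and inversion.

Reducing to letter names: A, Bb, Db, F. These stack in thirds as Bb–Db–F–A — a Bb minor-major seventh chord.
With the seventh (A) in the bass, the chord is in third inversion (figured bass 4/2).

Bb minor-major seventh, third inversion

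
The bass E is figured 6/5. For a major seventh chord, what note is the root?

C

The figures 6/5 mean the third of the chord is in the bass. If E is the third of a major seventh chord, the root is C (chord tones C–E–G–B).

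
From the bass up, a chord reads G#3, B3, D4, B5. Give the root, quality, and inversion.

The distinct note names are G#, B, D. Stacked in thirds they read G#–B–D, which is a diminished triad on G#.
G# is the root of G# diminished; root in the bass means root position (figured bass 5/3).

G# diminished, root position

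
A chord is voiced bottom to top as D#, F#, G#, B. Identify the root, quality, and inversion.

Reducing to letter names: D#, F#, G#, B. These stack in thirds as G#–B–D#–F# — a G# minor seventh chord.
D# is the fifth of G# minor seventh; fifth in the bass means second inversion (figured bass 4/3).

G# minor seventh, second inversion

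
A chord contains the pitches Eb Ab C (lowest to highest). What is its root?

Ab

Eb, Ab, C are the tones of an Ab major triad (Ab–C–Eb), making Ab the root.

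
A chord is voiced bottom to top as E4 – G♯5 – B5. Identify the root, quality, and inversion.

The distinct note names are E, G#, B. Stacked in thirds they read E–G#–B, which is a major triad on E.
E is the root of E major; root in the bass means root position (figured bass 5/3).

E major, root position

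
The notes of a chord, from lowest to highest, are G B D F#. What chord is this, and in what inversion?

G major seventh, root position

The distinct note names are G, B, D, F#. Stacked in thirds they read G–B–D–F#, which is a major seventh chord on G.
G is the root of G major seventh; root in the bass means root position (figured bass 7).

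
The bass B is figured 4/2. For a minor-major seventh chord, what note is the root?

The figures 4/2 mean the seventh of the chord is in the bass. If B is the seventh of a minor-major seventh chord, the root is C (chord tones C–Eb–G–B).

C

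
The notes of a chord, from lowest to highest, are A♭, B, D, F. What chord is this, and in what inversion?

Reducing to letter names: Ab, B, D, F. These stack in thirds as B–D–F–Ab — a B diminished seventh chord.
The lowest note is Ab, the seventh of the chord, so this is third inversion (figured bass 4/2).

B diminished seventh, third inversion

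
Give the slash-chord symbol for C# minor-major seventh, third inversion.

C#m(maj7)/B#

Third inversion of C# minor-major seventh has the seventh (B#) in the bass. As a slash chord: C#m(maj7)/B#.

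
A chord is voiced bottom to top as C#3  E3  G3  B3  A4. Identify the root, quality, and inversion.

A dominant ninth, first inversion

The pitch classes C#, E, G, B, A arrange in thirds as A–C#–E–G–B: an A dominant ninth chord.
With the third (C#) in the bass, the chord is in first inversion.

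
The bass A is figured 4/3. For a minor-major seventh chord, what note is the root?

The figures 4/3 mean the fifth of the chord is in the bass. If A is the fifth of a minor-major seventh chord, the root is D (chord tones D–F–A–C#).

D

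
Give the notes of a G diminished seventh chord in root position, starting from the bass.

The chord tones are G–Bb–Db–Fb. With the root (G) lowest for root position: G, Bb, Db, Fb.

G, Bb, Db, Fb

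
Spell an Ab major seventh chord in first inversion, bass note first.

The chord tones are Ab–C–Eb–G. With the third (C) lowest for first inversion: C, Eb, G, Ab.

C, Eb, G, Ab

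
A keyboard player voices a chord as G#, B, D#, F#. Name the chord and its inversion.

G# minor seventh, root position

Reducing to letter names: G#, B, D#, F#. These stack in thirds as G#–B–D#–F# — a G# minor seventh chord.
G# is the root of G# minor seventh; root in the bass means root position (figured bass 7).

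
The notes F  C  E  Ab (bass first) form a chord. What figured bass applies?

7

The notes F, C, E, Ab stack in thirds as F–Ab–C–E — an F minor-major seventh chord. The bass F is the root, so this is root position: figured 7.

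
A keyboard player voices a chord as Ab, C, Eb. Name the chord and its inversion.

Ab major, root position

The pitch classes Ab, C, Eb arrange in thirds as Ab–C–Eb: an Ab major triad.
Ab is the root of Ab major; root in the bass means root position (figured bass 5/3).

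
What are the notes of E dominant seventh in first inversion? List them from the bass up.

The chord tones are E–G#–B–D. With the third (G#) lowest for first inversion: G#, B, D, E.

G#, B, D, E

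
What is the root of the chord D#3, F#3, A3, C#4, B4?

B

Reordering D#, F#, A, C#, B into stacked thirds gives B–D#–F#–A–C#; the bottom of that stack, B, is the root.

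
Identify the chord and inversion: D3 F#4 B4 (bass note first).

B minor, first inversion

The distinct note names are D, F#, B. Stacked in thirds they read B–D–F#, which is a minor triad on B.
With the third (D) in the bass, the chord is in first inversion (figured bass 6).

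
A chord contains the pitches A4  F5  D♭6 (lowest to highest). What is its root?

Db

The distinct letter names are A, F, Db. Arranged as a stack of thirds they read Db–F–A, so Db is the root (a Db augmented triad).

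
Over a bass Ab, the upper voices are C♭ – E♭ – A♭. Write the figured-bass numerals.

The notes Ab, Cb, Eb stack in thirds as Ab–Cb–Eb — an Ab minor triad. The bass Ab is the root, so this is root position: figured 5/3.

5/3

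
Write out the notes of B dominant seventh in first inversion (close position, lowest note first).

D#, F#, A, B

Spelling B dominant seventh: B–D#–F#–A. In first inversion the third is bass, giving D#, F#, A, B from the bottom.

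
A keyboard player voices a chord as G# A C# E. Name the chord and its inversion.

A major seventh, third inversion

Reducing to letter names: G#, A, C#, E. These stack in thirds as A–C#–E–G# — an A major seventh chord.
With the seventh (G#) in the bass, the chord is in third inversion (figured bass 4/2).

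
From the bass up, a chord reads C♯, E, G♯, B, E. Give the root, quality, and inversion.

The distinct note names are C#, E, G#, B. Stacked in thirds they read C#–E–G#–B, which is a minor seventh chord on C#.
The lowest note is C#, the root of the chord, so this is root position (figured bass 7).

C# minor seventh, root position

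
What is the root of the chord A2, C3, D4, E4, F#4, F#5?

The distinct letter names are A, C, D, E, F#. Arranged as a stack of thirds they read D–F#–A–C–E, so D is the root (a D dominant ninth chord).

D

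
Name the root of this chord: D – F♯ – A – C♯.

D

The distinct letter names are D, F#, A, C#. Arranged as a stack of thirds they read D–F#–A–C#, so D is the root (a D major seventh chord).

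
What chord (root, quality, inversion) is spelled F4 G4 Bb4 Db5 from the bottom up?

G half-diminished seventh, third inversion

The distinct note names are F, G, Bb, Db. Stacked in thirds they read G–Bb–Db–F, which is a half-diminished seventh chord on G.
F is the seventh of G half-diminished seventh; seventh in the bass means third inversion (figured bass 4/2).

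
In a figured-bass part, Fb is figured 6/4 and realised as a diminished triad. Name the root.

Bb

The figures 6/4 mean the fifth of the chord is in the bass. If Fb is the fifth of a diminished triad, the root is Bb (chord tones Bb–Db–Fb).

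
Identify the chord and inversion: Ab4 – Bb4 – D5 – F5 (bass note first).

Bb dominant seventh, third inversion

The pitch classes Ab, Bb, D, F arrange in thirds as Bb–D–F–Ab: a Bb dominant seventh chord.
With the seventh (Ab) in the bass, the chord is in third inversion (figured bass 4/2).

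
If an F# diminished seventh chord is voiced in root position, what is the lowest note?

In root position the root is lowest. For F# diminished seventh (F#–A–C–Eb) that is F#.

F#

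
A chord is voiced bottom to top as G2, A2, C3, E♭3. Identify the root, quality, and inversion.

Reducing to letter names: G, A, C, Eb. These stack in thirds as A–C–Eb–G — an A half-diminished seventh chord.
G is the seventh of A half-diminished seventh; seventh in the bass means third inversion (figured bass 4/2).

A half-diminished seventh, third inversion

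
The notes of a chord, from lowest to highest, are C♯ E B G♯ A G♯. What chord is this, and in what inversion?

The pitch classes C#, E, B, G#, A arrange in thirds as A–C#–E–G#–B: an A major ninth chord.
The lowest note is C#, the third of the chord, so this is first inversion.

A major ninth, first inversion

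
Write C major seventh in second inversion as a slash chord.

Second inversion of C major seventh has the fifth (G) in the bass. As a slash chord: Cmaj7/G.

Cmaj7/G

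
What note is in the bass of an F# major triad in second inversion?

C#

F# major is F#–A#–C#. Second inversion places the fifth in the bass: C#.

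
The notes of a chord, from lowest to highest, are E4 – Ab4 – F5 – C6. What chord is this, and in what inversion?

F minor-major seventh, third inversion

The distinct note names are E, Ab, F, C. Stacked in thirds they read F–Ab–C–E, which is a minor-major seventh chord on F.
The lowest note is E, the seventh of the chord, so this is third inversion (figured bass 4/2).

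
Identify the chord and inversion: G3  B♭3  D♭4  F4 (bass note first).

The pitch classes G, Bb, Db, F arrange in thirds as G–Bb–Db–F: a G half-diminished seventh chord.
With the root (G) in the bass, the chord is in root position (figured bass 7).

G half-diminished seventh, root position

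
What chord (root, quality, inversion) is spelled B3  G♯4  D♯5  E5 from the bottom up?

E major seventh, second inversion

The pitch classes B, G#, D#, E arrange in thirds as E–G#–B–D#: an E major seventh chord.
With the fifth (B) in the bass, the chord is in second inversion (figured bass 4/3).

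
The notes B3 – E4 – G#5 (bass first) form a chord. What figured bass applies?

6/4

The notes B, E, G# stack in thirds as E–G#–B — an E major triad. The bass B is the fifth, so this is second inversion: figured 6/4.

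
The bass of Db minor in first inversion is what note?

The third of Db minor (Db–Fb–Ab) is Fb; that is the bass in first inversion.

Fb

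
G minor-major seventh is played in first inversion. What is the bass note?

Bb

The third of G minor-major seventh (G–Bb–D–F#) is Bb; that is the bass in first inversion.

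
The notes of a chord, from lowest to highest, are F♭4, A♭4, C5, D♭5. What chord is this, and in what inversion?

Db minor-major seventh, first inversion

The distinct note names are Fb, Ab, C, Db. Stacked in thirds they read Db–Fb–Ab–C, which is a minor-major seventh chord on Db.
With the third (Fb) in the bass, the chord is in first inversion (figured bass 6/5).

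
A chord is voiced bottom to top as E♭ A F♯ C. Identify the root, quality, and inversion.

F# diminished seventh, third inversion

The pitch classes Eb, A, F#, C arrange in thirds as F#–A–C–Eb: an F# diminished seventh chord.
The lowest note is Eb, the seventh of the chord, so this is third inversion (figured bass 4/2).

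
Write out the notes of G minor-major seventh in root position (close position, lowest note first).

G, Bb, D, F#

Spelling G minor-major seventh: G–Bb–D–F#. In root position the root is bass, giving G, Bb, D, F# from the bottom.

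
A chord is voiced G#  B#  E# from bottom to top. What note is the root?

G#, B#, E# are the tones of an E# minor triad (E#–G#–B#), making E# the root.

E#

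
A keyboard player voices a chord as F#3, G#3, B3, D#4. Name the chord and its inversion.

The pitch classes F#, G#, B, D# arrange in thirds as G#–B–D#–F#: a G# minor seventh chord.
With the seventh (F#) in the bass, the chord is in third inversion (figured bass 4/2).

G# minor seventh, third inversion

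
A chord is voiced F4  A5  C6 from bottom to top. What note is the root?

Reordering F, A, C into stacked thirds gives F–A–C; the bottom of that stack, F, is the root.

F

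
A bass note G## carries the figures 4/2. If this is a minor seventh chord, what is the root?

The figures 4/2 mean the seventh of the chord is in the bass. If G## is the seventh of a minor seventh chord, the root is A## (chord tones A##–C##–E##–G##).

A##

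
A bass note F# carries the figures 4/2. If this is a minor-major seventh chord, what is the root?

The figures 4/2 mean the seventh of the chord is in the bass. If F# is the seventh of a minor-major seventh chord, the root is G (chord tones G–Bb–D–F#).

G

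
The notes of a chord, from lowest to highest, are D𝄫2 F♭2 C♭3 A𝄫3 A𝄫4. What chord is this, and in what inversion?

Dbb major seventh, root position

The pitch classes Dbb, Fb, Cb, Abb arrange in thirds as Dbb–Fb–Abb–Cb: a Dbb major seventh chord.
The lowest note is Dbb, the root of the chord, so this is root position (figured bass 7).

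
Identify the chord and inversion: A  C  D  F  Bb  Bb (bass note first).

Reducing to letter names: A, C, D, F, Bb. These stack in thirds as Bb–D–F–A–C — a Bb major ninth chord.
A is the seventh of Bb major ninth; seventh in the bass means third inversion.

Bb major ninth, third inversion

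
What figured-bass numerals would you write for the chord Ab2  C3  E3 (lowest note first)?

5/3

The notes Ab, C, E stack in thirds as Ab–C–E — an Ab augmented triad. The bass Ab is the root, so this is root position: figured 5/3.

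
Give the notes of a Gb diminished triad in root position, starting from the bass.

Gb, Bbb, Dbb

The chord tones are Gb–Bbb–Dbb. With the root (Gb) lowest for root position: Gb, Bbb, Dbb.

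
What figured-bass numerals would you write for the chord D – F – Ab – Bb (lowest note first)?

6/5

The notes D, F, Ab, Bb stack in thirds as Bb–D–F–Ab — a Bb dominant seventh chord. The bass D is the third, so this is first inversion: figured 6/5.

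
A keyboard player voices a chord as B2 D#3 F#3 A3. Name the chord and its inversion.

B dominant seventh, root position

Reducing to letter names: B, D#, F#, A. These stack in thirds as B–D#–F#–A — a B dominant seventh chord.
With the root (B) in the bass, the chord is in root position (figured bass 7).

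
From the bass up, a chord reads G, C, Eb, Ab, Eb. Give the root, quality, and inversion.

Ab major seventh, third inversion

The pitch classes G, C, Eb, Ab arrange in thirds as Ab–C–Eb–G: an Ab major seventh chord.
The lowest note is G, the seventh of the chord, so this is third inversion (figured bass 4/2).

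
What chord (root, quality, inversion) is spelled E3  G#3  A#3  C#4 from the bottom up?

Reducing to letter names: E, G#, A#, C#. These stack in thirds as A#–C#–E–G# — an A# half-diminished seventh chord.
With the fifth (E) in the bass, the chord is in second inversion (figured bass 4/3).

A# half-diminished seventh, second inversion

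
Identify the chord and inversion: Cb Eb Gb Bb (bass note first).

Cb major seventh, root position

The pitch classes Cb, Eb, Gb, Bb arrange in thirds as Cb–Eb–Gb–Bb: a Cb major seventh chord.
The lowest note is Cb, the root of the chord, so this is root position (figured bass 7).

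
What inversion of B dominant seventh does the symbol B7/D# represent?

B7/D# means B dominant seventh with D# in the bass. D# is the third of B dominant seventh (B–D#–F#–A), so this is first inversion.

first inversion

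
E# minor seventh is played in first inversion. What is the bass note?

G#

E# minor seventh is E#–G#–B#–D#. First inversion places the third in the bass: G#.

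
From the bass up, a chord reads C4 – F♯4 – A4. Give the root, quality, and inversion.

Reducing to letter names: C, F#, A. These stack in thirds as F#–A–C — an F# diminished triad.
With the fifth (C) in the bass, the chord is in second inversion (figured bass 6/4).

F# diminished, second inversion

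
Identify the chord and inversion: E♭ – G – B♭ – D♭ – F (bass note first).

The pitch classes Eb, G, Bb, Db, F arrange in thirds as Eb–G–Bb–Db–F: an Eb dominant ninth chord.
With the root (Eb) in the bass, the chord is in root position.

Eb dominant ninth, root position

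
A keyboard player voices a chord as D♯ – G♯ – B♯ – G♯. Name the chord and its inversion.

Reducing to letter names: D#, G#, B#. These stack in thirds as G#–B#–D# — a G# major triad.
The lowest note is D#, the fifth of the chord, so this is second inversion (figured bass 6/4).

G# major, second inversion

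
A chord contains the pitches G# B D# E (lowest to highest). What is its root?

E

G#, B, D#, E are the tones of an E major seventh chord (E–G#–B–D#), making E the root.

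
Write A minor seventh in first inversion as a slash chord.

Am7/C

First inversion of A minor seventh has the third (C) in the bass. As a slash chord: Am7/C.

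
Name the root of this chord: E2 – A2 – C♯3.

The distinct letter names are E, A, C#. Arranged as a stack of thirds they read A–C#–E, so A is the root (an A major triad).

A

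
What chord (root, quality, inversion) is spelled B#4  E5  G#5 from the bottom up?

E augmented, second inversion

Reducing to letter names: B#, E, G#. These stack in thirds as E–G#–B# — an E augmented triad.
With the fifth (B#) in the bass, the chord is in second inversion (figured bass 6/4).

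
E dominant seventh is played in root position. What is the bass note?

E

The root of E dominant seventh (E–G#–B–D) is E; that is the bass in root position.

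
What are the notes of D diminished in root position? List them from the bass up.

D diminished is D–F–Ab. Root position puts the root (D) in the bass, with the remaining tones above: D, F, Ab.

D, F, Ab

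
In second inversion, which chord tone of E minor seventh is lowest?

The fifth of E minor seventh (E–G–B–D) is B; that is the bass in second inversion.

B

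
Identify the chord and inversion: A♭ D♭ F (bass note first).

The pitch classes Ab, Db, F arrange in thirds as Db–F–Ab: a Db major triad.
Ab is the fifth of Db major; fifth in the bass means second inversion (figured bass 6/4).

Db major, second inversion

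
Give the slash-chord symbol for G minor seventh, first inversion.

First inversion of G minor seventh has the third (Bb) in the bass. As a slash chord: Gm7/Bb.

Gm7/Bb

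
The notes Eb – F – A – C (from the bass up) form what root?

The distinct letter names are Eb, F, A, C. Arranged as a stack of thirds they read F–A–C–Eb, so F is the root (an F dominant seventh chord).

F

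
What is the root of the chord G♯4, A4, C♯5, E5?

Reordering G#, A, C#, E into stacked thirds gives A–C#–E–G#; the bottom of that stack, A, is the root.

A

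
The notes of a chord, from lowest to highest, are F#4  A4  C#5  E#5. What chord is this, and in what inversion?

F# minor-major seventh, root position

Reducing to letter names: F#, A, C#, E#. These stack in thirds as F#–A–C#–E# — an F# minor-major seventh chord.
F# is the root of F# minor-major seventh; root in the bass means root position (figured bass 7).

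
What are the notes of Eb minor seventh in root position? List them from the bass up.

Eb minor seventh is Eb–Gb–Bb–Db. Root position puts the root (Eb) in the bass, with the remaining tones above: Eb, Gb, Bb, Db.

Eb, Gb, Bb, Db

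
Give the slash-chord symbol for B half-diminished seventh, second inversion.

Second inversion of B half-diminished seventh has the fifth (F) in the bass. As a slash chord: Bø7/F.

Bø7/F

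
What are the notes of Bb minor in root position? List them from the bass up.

Bb, Db, F

Spelling Bb minor: Bb–Db–F. In root position the root is bass, giving Bb, Db, F from the bottom.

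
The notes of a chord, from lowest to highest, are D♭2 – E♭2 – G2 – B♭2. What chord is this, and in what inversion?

Eb dominant seventh, third inversion

The distinct note names are Db, Eb, G, Bb. Stacked in thirds they read Eb–G–Bb–Db, which is a dominant seventh chord on Eb.
With the seventh (Db) in the bass, the chord is in third inversion (figured bass 4/2).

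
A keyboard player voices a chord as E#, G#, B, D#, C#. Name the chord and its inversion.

C# dominant ninth, first inversion

The distinct note names are E#, G#, B, D#, C#. Stacked in thirds they read C#–E#–G#–B–D#, which is a dominant ninth chord on C#.
E# is the third of C# dominant ninth; third in the bass means first inversion.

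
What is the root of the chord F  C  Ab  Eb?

Reordering F, C, Ab, Eb into stacked thirds gives F–Ab–C–Eb; the bottom of that stack, F, is the root.

F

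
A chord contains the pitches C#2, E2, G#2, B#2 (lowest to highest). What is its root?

C#

The distinct letter names are C#, E, G#, B#. Arranged as a stack of thirds they read C#–E–G#–B#, so C# is the root (a C# minor-major seventh chord).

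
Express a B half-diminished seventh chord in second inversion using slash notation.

Second inversion of B half-diminished seventh has the fifth (F) in the bass. As a slash chord: Bø7/F.

Bø7/F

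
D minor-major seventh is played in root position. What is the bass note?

The root of D minor-major seventh (D–F–A–C#) is D; that is the bass in root position.

D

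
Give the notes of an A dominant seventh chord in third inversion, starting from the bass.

Spelling A dominant seventh: A–C#–E–G. In third inversion the seventh is bass, giving G, A, C#, E from the bottom.

G, A, C#, E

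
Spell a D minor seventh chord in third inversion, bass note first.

C, D, F, A

Spelling D minor seventh: D–F–A–C. In third inversion the seventh is bass, giving C, D, F, A from the bottom.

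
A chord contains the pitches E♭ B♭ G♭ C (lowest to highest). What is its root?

Eb, Bb, Gb, C are the tones of a C half-diminished seventh chord (C–Eb–Gb–Bb), making C the root.

C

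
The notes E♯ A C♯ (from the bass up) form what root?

A

The distinct letter names are E#, A, C#. Arranged as a stack of thirds they read A–C#–E#, so A is the root (an A augmented triad).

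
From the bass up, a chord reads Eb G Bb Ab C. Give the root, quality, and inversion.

Reducing to letter names: Eb, G, Bb, Ab, C. These stack in thirds as Ab–C–Eb–G–Bb — an Ab major ninth chord.
The lowest note is Eb, the fifth of the chord, so this is second inversion.

Ab major ninth, second inversion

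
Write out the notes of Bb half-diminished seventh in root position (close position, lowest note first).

The chord tones are Bb–Db–Fb–Ab. With the root (Bb) lowest for root position: Bb, Db, Fb, Ab.

Bb, Db, Fb, Ab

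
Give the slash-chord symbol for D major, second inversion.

Dmaj/A

Second inversion of D major has the fifth (A) in the bass. As a slash chord: Dmaj/A.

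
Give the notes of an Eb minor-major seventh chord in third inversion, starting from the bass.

The chord tones are Eb–Gb–Bb–D. With the seventh (D) lowest for third inversion: D, Eb, Gb, Bb.

D, Eb, Gb, Bb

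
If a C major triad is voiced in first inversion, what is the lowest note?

In first inversion the third is lowest. For C major (C–E–G) that is E.

E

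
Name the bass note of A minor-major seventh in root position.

A

A minor-major seventh is A–C–E–G#. Root position places the root in the bass: A.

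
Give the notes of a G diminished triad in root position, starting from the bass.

G, Bb, Db

The chord tones are G–Bb–Db. With the root (G) lowest for root position: G, Bb, Db.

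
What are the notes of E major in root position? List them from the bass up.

E, G#, B

Spelling E major: E–G#–B. In root position the root is bass, giving E, G#, B from the bottom.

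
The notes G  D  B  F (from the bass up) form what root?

G, D, B, F are the tones of a G dominant seventh chord (G–B–D–F), making G the root.

G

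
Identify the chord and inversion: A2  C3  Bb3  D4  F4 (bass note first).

Bb major ninth, third inversion

Reducing to letter names: A, C, Bb, D, F. These stack in thirds as Bb–D–F–A–C — a Bb major ninth chord.
The lowest note is A, the seventh of the chord, so this is third inversion.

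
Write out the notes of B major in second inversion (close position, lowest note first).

F#, B, D#

Spelling B major: B–D#–F#. In second inversion the fifth is bass, giving F#, B, D# from the bottom.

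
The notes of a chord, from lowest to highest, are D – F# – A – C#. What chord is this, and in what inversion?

The pitch classes D, F#, A, C# arrange in thirds as D–F#–A–C#: a D major seventh chord.
The lowest note is D, the root of the chord, so this is root position (figured bass 7).

D major seventh, root position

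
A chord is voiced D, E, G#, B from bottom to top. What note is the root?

E

D, E, G#, B are the tones of an E dominant seventh chord (E–G#–B–D), making E the root.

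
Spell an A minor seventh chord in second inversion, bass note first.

E, G, A, C

A minor seventh is A–C–E–G. Second inversion puts the fifth (E) in the bass, with the remaining tones above: E, G, A, C.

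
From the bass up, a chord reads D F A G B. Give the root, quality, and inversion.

The distinct note names are D, F, A, G, B. Stacked in thirds they read G–B–D–F–A, which is a dominant ninth chord on G.
With the fifth (D) in the bass, the chord is in second inversion.

G dominant ninth, second inversion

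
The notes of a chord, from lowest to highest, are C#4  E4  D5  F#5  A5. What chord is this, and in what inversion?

D major ninth, third inversion

The pitch classes C#, E, D, F#, A arrange in thirds as D–F#–A–C#–E: a D major ninth chord.
C# is the seventh of D major ninth; seventh in the bass means third inversion.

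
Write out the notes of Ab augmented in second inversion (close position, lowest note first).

E, Ab, C

Spelling Ab augmented: Ab–C–E. In second inversion the fifth is bass, giving E, Ab, C from the bottom.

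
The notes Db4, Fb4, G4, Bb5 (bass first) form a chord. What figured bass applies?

The notes Db, Fb, G, Bb stack in thirds as G–Bb–Db–Fb — a G diminished seventh chord. The bass Db is the fifth, so this is second inversion: figured 4/3.

4/3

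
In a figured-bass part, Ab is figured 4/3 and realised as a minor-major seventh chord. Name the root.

The figures 4/3 mean the fifth of the chord is in the bass. If Ab is the fifth of a minor-major seventh chord, the root is Db (chord tones Db–Fb–Ab–C).

Db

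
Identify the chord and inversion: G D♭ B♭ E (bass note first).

The distinct note names are G, Db, Bb, E. Stacked in thirds they read E–G–Bb–Db, which is a diminished seventh chord on E.
G is the third of E diminished seventh; third in the bass means first inversion (figured bass 6/5).

E diminished seventh, first inversion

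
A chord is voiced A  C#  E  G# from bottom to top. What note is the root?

A

A, C#, E, G# are the tones of an A major seventh chord (A–C#–E–G#), making A the root.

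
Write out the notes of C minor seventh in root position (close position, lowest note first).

C, Eb, G, Bb

Spelling C minor seventh: C–Eb–G–Bb. In root position the root is bass, giving C, Eb, G, Bb from the bottom.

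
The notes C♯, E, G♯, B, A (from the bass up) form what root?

C#, E, G#, B, A are the tones of an A major ninth chord (A–C#–E–G#–B), making A the root.

A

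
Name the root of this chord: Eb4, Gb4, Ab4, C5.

The distinct letter names are Eb, Gb, Ab, C. Arranged as a stack of thirds they read Ab–C–Eb–Gb, so Ab is the root (an Ab dominant seventh chord).

Ab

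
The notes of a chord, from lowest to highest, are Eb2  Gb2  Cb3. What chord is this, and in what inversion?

The distinct note names are Eb, Gb, Cb. Stacked in thirds they read Cb–Eb–Gb, which is a major triad on Cb.
The lowest note is Eb, the third of the chord, so this is first inversion (figured bass 6).

Cb major, first inversion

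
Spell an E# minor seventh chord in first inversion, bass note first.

Spelling E# minor seventh: E#–G#–B#–D#. In first inversion the third is bass, giving G#, B#, D#, E# from the bottom.

G#, B#, D#, E#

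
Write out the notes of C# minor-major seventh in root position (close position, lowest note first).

C#, E, G#, B#

Spelling C# minor-major seventh: C#–E–G#–B#. In root position the root is bass, giving C#, E, G#, B# from the bottom.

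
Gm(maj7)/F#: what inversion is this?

third inversion

Gm(maj7)/F# means G minor-major seventh with F# in the bass. F# is the seventh of G minor-major seventh (G–Bb–D–F#), so this is third inversion.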